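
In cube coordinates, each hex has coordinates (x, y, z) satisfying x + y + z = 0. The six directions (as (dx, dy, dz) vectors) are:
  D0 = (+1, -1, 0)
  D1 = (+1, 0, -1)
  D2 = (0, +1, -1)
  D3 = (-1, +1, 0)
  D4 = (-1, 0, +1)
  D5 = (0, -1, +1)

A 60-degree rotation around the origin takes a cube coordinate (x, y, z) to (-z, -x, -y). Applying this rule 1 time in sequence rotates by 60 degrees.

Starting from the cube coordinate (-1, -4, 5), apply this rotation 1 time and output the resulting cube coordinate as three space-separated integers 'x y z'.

Answer: -5 1 4

Derivation:
Start: (-1, -4, 5)
Step 1: (-1, -4, 5) -> (-(5), -(-1), -(-4)) = (-5, 1, 4)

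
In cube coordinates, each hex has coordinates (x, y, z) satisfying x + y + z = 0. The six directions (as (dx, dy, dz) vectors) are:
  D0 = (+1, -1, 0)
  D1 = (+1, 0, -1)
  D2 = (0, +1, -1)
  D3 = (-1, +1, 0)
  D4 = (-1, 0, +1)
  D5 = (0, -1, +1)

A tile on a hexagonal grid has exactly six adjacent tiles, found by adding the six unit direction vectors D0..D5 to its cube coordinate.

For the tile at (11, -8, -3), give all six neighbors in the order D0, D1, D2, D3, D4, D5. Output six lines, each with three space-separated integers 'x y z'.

Center: (11, -8, -3). Add each direction:
  D0: (11, -8, -3) + (1, -1, 0) = (12, -9, -3)
  D1: (11, -8, -3) + (1, 0, -1) = (12, -8, -4)
  D2: (11, -8, -3) + (0, 1, -1) = (11, -7, -4)
  D3: (11, -8, -3) + (-1, 1, 0) = (10, -7, -3)
  D4: (11, -8, -3) + (-1, 0, 1) = (10, -8, -2)
  D5: (11, -8, -3) + (0, -1, 1) = (11, -9, -2)

Answer: 12 -9 -3
12 -8 -4
11 -7 -4
10 -7 -3
10 -8 -2
11 -9 -2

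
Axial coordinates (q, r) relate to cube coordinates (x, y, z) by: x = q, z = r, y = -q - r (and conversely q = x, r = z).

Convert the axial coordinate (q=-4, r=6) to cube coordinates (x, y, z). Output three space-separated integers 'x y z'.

Answer: -4 -2 6

Derivation:
x = q = -4
z = r = 6
y = -x - z = -(-4) - (6) = -2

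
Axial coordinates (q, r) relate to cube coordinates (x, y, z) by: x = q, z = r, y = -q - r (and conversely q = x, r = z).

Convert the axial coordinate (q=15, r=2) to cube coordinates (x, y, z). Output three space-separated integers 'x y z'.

x = q = 15
z = r = 2
y = -x - z = -(15) - (2) = -17

Answer: 15 -17 2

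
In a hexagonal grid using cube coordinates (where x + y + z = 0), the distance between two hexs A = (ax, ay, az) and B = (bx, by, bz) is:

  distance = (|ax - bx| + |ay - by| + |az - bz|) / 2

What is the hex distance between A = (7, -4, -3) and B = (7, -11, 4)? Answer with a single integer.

Answer: 7

Derivation:
|ax - bx| = |7 - 7| = 0
|ay - by| = |-4 - (-11)| = 7
|az - bz| = |-3 - 4| = 7
distance = (0 + 7 + 7) / 2 = 14 / 2 = 7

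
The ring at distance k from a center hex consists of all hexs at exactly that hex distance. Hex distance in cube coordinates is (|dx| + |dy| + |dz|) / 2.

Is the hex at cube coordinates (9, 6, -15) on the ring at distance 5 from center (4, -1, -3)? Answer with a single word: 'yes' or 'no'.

|px - cx| = |9 - 4| = 5
|py - cy| = |6 - (-1)| = 7
|pz - cz| = |-15 - (-3)| = 12
distance = (5+7+12)/2 = 24/2 = 12
radius = 5; distance != radius -> no

Answer: no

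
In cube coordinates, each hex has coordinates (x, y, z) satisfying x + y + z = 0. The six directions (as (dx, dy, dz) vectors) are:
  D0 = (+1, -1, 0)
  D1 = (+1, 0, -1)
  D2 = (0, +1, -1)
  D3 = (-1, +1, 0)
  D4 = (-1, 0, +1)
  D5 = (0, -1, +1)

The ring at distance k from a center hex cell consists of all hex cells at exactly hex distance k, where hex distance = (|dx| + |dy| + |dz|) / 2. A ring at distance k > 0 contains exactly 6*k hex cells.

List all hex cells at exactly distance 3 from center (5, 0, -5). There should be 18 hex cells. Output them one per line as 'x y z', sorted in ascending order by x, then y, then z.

Answer: 2 0 -2
2 1 -3
2 2 -4
2 3 -5
3 -1 -2
3 3 -6
4 -2 -2
4 3 -7
5 -3 -2
5 3 -8
6 -3 -3
6 2 -8
7 -3 -4
7 1 -8
8 -3 -5
8 -2 -6
8 -1 -7
8 0 -8

Derivation:
Walk ring at distance 3 from (5, 0, -5):
Start at center + D4*3 = (2, 0, -2)
  hex 0: (2, 0, -2)
  hex 1: (3, -1, -2)
  hex 2: (4, -2, -2)
  hex 3: (5, -3, -2)
  hex 4: (6, -3, -3)
  hex 5: (7, -3, -4)
  hex 6: (8, -3, -5)
  hex 7: (8, -2, -6)
  hex 8: (8, -1, -7)
  hex 9: (8, 0, -8)
  hex 10: (7, 1, -8)
  hex 11: (6, 2, -8)
  hex 12: (5, 3, -8)
  hex 13: (4, 3, -7)
  hex 14: (3, 3, -6)
  hex 15: (2, 3, -5)
  hex 16: (2, 2, -4)
  hex 17: (2, 1, -3)
Sorted: 18 hexes.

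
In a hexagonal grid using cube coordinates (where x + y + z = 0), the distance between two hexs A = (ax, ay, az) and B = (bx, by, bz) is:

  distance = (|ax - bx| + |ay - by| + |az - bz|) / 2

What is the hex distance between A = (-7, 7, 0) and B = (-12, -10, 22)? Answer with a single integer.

|ax - bx| = |-7 - (-12)| = 5
|ay - by| = |7 - (-10)| = 17
|az - bz| = |0 - 22| = 22
distance = (5 + 17 + 22) / 2 = 44 / 2 = 22

Answer: 22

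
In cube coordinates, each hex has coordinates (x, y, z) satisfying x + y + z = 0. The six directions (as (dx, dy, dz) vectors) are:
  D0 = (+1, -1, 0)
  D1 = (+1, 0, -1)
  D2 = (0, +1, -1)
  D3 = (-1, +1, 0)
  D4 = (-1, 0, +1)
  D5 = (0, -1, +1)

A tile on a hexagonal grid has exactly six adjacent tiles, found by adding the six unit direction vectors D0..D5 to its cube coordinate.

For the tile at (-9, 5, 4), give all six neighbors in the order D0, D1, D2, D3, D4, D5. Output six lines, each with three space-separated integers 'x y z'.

Answer: -8 4 4
-8 5 3
-9 6 3
-10 6 4
-10 5 5
-9 4 5

Derivation:
Center: (-9, 5, 4). Add each direction:
  D0: (-9, 5, 4) + (1, -1, 0) = (-8, 4, 4)
  D1: (-9, 5, 4) + (1, 0, -1) = (-8, 5, 3)
  D2: (-9, 5, 4) + (0, 1, -1) = (-9, 6, 3)
  D3: (-9, 5, 4) + (-1, 1, 0) = (-10, 6, 4)
  D4: (-9, 5, 4) + (-1, 0, 1) = (-10, 5, 5)
  D5: (-9, 5, 4) + (0, -1, 1) = (-9, 4, 5)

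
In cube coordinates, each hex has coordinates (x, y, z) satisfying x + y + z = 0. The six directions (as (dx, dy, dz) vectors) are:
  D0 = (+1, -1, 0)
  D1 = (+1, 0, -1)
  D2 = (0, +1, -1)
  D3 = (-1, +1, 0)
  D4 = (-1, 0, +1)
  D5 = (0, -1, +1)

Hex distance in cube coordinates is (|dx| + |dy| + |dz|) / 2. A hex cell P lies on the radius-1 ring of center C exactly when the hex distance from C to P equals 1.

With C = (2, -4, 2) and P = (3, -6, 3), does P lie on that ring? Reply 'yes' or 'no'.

Answer: no

Derivation:
|px - cx| = |3 - 2| = 1
|py - cy| = |-6 - (-4)| = 2
|pz - cz| = |3 - 2| = 1
distance = (1+2+1)/2 = 4/2 = 2
radius = 1; distance != radius -> no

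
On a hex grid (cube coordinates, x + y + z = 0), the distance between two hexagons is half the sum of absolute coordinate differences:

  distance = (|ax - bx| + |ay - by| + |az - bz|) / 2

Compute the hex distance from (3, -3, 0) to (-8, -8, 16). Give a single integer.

|ax - bx| = |3 - (-8)| = 11
|ay - by| = |-3 - (-8)| = 5
|az - bz| = |0 - 16| = 16
distance = (11 + 5 + 16) / 2 = 32 / 2 = 16

Answer: 16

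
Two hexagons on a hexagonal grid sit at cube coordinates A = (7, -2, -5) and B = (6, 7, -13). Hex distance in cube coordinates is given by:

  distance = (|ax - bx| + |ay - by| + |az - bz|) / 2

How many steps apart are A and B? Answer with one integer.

Answer: 9

Derivation:
|ax - bx| = |7 - 6| = 1
|ay - by| = |-2 - 7| = 9
|az - bz| = |-5 - (-13)| = 8
distance = (1 + 9 + 8) / 2 = 18 / 2 = 9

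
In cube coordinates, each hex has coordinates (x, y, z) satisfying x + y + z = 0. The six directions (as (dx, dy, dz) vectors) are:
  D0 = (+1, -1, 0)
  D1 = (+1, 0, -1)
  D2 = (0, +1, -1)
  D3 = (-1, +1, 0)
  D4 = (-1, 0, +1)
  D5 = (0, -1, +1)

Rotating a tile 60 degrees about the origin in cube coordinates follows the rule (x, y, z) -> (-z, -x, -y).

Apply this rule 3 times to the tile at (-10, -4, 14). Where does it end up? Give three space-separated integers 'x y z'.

Answer: 10 4 -14

Derivation:
Start: (-10, -4, 14)
Step 1: (-10, -4, 14) -> (-(14), -(-10), -(-4)) = (-14, 10, 4)
Step 2: (-14, 10, 4) -> (-(4), -(-14), -(10)) = (-4, 14, -10)
Step 3: (-4, 14, -10) -> (-(-10), -(-4), -(14)) = (10, 4, -14)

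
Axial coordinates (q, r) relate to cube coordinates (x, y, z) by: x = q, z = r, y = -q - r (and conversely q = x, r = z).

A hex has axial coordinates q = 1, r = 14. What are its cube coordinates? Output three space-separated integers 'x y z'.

x = q = 1
z = r = 14
y = -x - z = -(1) - (14) = -15

Answer: 1 -15 14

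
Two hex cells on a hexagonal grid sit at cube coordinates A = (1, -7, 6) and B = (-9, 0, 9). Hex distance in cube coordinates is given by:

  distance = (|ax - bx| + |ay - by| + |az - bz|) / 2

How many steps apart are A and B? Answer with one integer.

|ax - bx| = |1 - (-9)| = 10
|ay - by| = |-7 - 0| = 7
|az - bz| = |6 - 9| = 3
distance = (10 + 7 + 3) / 2 = 20 / 2 = 10

Answer: 10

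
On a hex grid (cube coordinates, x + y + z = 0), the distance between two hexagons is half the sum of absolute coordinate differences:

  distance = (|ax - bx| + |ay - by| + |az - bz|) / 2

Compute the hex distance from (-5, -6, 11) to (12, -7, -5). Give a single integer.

|ax - bx| = |-5 - 12| = 17
|ay - by| = |-6 - (-7)| = 1
|az - bz| = |11 - (-5)| = 16
distance = (17 + 1 + 16) / 2 = 34 / 2 = 17

Answer: 17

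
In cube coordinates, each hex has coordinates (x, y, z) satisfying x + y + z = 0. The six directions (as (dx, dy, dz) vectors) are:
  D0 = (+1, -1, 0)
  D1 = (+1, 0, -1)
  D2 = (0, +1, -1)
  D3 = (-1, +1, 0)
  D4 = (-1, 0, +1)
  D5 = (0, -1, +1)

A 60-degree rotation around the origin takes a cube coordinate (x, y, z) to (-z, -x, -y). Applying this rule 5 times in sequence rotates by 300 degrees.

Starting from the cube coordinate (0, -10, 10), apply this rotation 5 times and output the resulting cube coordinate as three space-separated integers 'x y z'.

Answer: 10 -10 0

Derivation:
Start: (0, -10, 10)
Step 1: (0, -10, 10) -> (-(10), -(0), -(-10)) = (-10, 0, 10)
Step 2: (-10, 0, 10) -> (-(10), -(-10), -(0)) = (-10, 10, 0)
Step 3: (-10, 10, 0) -> (-(0), -(-10), -(10)) = (0, 10, -10)
Step 4: (0, 10, -10) -> (-(-10), -(0), -(10)) = (10, 0, -10)
Step 5: (10, 0, -10) -> (-(-10), -(10), -(0)) = (10, -10, 0)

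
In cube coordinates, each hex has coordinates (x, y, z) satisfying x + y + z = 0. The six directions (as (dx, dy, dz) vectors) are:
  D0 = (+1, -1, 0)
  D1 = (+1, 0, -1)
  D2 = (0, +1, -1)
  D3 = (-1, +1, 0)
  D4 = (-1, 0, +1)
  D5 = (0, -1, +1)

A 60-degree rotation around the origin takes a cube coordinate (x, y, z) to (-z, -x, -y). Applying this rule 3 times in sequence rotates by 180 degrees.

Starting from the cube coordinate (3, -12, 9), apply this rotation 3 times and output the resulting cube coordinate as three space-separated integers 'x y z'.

Start: (3, -12, 9)
Step 1: (3, -12, 9) -> (-(9), -(3), -(-12)) = (-9, -3, 12)
Step 2: (-9, -3, 12) -> (-(12), -(-9), -(-3)) = (-12, 9, 3)
Step 3: (-12, 9, 3) -> (-(3), -(-12), -(9)) = (-3, 12, -9)

Answer: -3 12 -9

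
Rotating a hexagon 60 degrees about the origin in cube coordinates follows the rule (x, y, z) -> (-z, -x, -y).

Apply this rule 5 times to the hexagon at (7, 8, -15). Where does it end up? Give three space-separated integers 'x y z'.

Start: (7, 8, -15)
Step 1: (7, 8, -15) -> (-(-15), -(7), -(8)) = (15, -7, -8)
Step 2: (15, -7, -8) -> (-(-8), -(15), -(-7)) = (8, -15, 7)
Step 3: (8, -15, 7) -> (-(7), -(8), -(-15)) = (-7, -8, 15)
Step 4: (-7, -8, 15) -> (-(15), -(-7), -(-8)) = (-15, 7, 8)
Step 5: (-15, 7, 8) -> (-(8), -(-15), -(7)) = (-8, 15, -7)

Answer: -8 15 -7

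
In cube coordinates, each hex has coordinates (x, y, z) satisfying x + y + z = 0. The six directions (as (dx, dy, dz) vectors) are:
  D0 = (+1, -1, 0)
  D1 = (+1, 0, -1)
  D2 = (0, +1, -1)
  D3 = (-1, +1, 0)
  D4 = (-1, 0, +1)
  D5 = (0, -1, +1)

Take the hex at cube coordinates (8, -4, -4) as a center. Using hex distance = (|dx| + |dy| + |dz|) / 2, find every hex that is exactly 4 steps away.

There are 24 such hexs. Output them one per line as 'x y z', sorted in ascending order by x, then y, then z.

Walk ring at distance 4 from (8, -4, -4):
Start at center + D4*4 = (4, -4, 0)
  hex 0: (4, -4, 0)
  hex 1: (5, -5, 0)
  hex 2: (6, -6, 0)
  hex 3: (7, -7, 0)
  hex 4: (8, -8, 0)
  hex 5: (9, -8, -1)
  hex 6: (10, -8, -2)
  hex 7: (11, -8, -3)
  hex 8: (12, -8, -4)
  hex 9: (12, -7, -5)
  hex 10: (12, -6, -6)
  hex 11: (12, -5, -7)
  hex 12: (12, -4, -8)
  hex 13: (11, -3, -8)
  hex 14: (10, -2, -8)
  hex 15: (9, -1, -8)
  hex 16: (8, 0, -8)
  hex 17: (7, 0, -7)
  hex 18: (6, 0, -6)
  hex 19: (5, 0, -5)
  hex 20: (4, 0, -4)
  hex 21: (4, -1, -3)
  hex 22: (4, -2, -2)
  hex 23: (4, -3, -1)
Sorted: 24 hexes.

Answer: 4 -4 0
4 -3 -1
4 -2 -2
4 -1 -3
4 0 -4
5 -5 0
5 0 -5
6 -6 0
6 0 -6
7 -7 0
7 0 -7
8 -8 0
8 0 -8
9 -8 -1
9 -1 -8
10 -8 -2
10 -2 -8
11 -8 -3
11 -3 -8
12 -8 -4
12 -7 -5
12 -6 -6
12 -5 -7
12 -4 -8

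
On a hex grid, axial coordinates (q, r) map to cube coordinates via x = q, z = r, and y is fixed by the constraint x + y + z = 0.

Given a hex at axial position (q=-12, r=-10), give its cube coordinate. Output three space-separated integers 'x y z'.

Answer: -12 22 -10

Derivation:
x = q = -12
z = r = -10
y = -x - z = -(-12) - (-10) = 22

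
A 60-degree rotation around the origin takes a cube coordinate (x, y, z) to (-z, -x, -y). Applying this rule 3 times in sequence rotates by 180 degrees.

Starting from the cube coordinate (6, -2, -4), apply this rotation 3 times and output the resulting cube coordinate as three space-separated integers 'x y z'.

Answer: -6 2 4

Derivation:
Start: (6, -2, -4)
Step 1: (6, -2, -4) -> (-(-4), -(6), -(-2)) = (4, -6, 2)
Step 2: (4, -6, 2) -> (-(2), -(4), -(-6)) = (-2, -4, 6)
Step 3: (-2, -4, 6) -> (-(6), -(-2), -(-4)) = (-6, 2, 4)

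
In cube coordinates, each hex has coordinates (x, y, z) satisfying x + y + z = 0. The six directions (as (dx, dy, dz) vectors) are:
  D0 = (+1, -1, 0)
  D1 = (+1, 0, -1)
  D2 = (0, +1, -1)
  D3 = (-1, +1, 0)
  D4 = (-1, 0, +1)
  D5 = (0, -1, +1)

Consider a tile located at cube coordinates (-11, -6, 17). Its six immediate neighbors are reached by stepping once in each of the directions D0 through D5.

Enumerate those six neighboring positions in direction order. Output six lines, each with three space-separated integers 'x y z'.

Center: (-11, -6, 17). Add each direction:
  D0: (-11, -6, 17) + (1, -1, 0) = (-10, -7, 17)
  D1: (-11, -6, 17) + (1, 0, -1) = (-10, -6, 16)
  D2: (-11, -6, 17) + (0, 1, -1) = (-11, -5, 16)
  D3: (-11, -6, 17) + (-1, 1, 0) = (-12, -5, 17)
  D4: (-11, -6, 17) + (-1, 0, 1) = (-12, -6, 18)
  D5: (-11, -6, 17) + (0, -1, 1) = (-11, -7, 18)

Answer: -10 -7 17
-10 -6 16
-11 -5 16
-12 -5 17
-12 -6 18
-11 -7 18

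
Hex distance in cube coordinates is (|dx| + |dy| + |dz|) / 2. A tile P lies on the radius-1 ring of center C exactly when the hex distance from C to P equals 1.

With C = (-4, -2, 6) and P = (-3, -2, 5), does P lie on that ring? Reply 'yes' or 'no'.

|px - cx| = |-3 - (-4)| = 1
|py - cy| = |-2 - (-2)| = 0
|pz - cz| = |5 - 6| = 1
distance = (1+0+1)/2 = 2/2 = 1
radius = 1; distance == radius -> yes

Answer: yes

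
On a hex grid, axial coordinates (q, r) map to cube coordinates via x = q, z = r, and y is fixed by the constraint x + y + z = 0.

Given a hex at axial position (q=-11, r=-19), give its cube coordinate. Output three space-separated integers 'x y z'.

x = q = -11
z = r = -19
y = -x - z = -(-11) - (-19) = 30

Answer: -11 30 -19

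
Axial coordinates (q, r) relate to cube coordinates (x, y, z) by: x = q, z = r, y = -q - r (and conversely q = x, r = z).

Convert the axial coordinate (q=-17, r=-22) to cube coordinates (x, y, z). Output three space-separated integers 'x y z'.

x = q = -17
z = r = -22
y = -x - z = -(-17) - (-22) = 39

Answer: -17 39 -22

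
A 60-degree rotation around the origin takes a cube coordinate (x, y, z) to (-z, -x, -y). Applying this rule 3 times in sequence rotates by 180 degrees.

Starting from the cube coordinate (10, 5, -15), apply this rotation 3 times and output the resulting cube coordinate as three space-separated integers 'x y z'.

Answer: -10 -5 15

Derivation:
Start: (10, 5, -15)
Step 1: (10, 5, -15) -> (-(-15), -(10), -(5)) = (15, -10, -5)
Step 2: (15, -10, -5) -> (-(-5), -(15), -(-10)) = (5, -15, 10)
Step 3: (5, -15, 10) -> (-(10), -(5), -(-15)) = (-10, -5, 15)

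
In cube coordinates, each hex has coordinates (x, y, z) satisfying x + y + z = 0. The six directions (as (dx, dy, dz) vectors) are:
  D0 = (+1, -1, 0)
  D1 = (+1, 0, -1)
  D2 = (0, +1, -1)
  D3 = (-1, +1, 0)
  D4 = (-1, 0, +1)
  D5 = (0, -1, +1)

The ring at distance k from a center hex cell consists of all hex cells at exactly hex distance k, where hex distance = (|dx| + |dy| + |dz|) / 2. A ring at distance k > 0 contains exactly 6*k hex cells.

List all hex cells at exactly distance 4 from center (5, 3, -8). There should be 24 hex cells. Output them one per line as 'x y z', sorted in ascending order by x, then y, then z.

Answer: 1 3 -4
1 4 -5
1 5 -6
1 6 -7
1 7 -8
2 2 -4
2 7 -9
3 1 -4
3 7 -10
4 0 -4
4 7 -11
5 -1 -4
5 7 -12
6 -1 -5
6 6 -12
7 -1 -6
7 5 -12
8 -1 -7
8 4 -12
9 -1 -8
9 0 -9
9 1 -10
9 2 -11
9 3 -12

Derivation:
Walk ring at distance 4 from (5, 3, -8):
Start at center + D4*4 = (1, 3, -4)
  hex 0: (1, 3, -4)
  hex 1: (2, 2, -4)
  hex 2: (3, 1, -4)
  hex 3: (4, 0, -4)
  hex 4: (5, -1, -4)
  hex 5: (6, -1, -5)
  hex 6: (7, -1, -6)
  hex 7: (8, -1, -7)
  hex 8: (9, -1, -8)
  hex 9: (9, 0, -9)
  hex 10: (9, 1, -10)
  hex 11: (9, 2, -11)
  hex 12: (9, 3, -12)
  hex 13: (8, 4, -12)
  hex 14: (7, 5, -12)
  hex 15: (6, 6, -12)
  hex 16: (5, 7, -12)
  hex 17: (4, 7, -11)
  hex 18: (3, 7, -10)
  hex 19: (2, 7, -9)
  hex 20: (1, 7, -8)
  hex 21: (1, 6, -7)
  hex 22: (1, 5, -6)
  hex 23: (1, 4, -5)
Sorted: 24 hexes.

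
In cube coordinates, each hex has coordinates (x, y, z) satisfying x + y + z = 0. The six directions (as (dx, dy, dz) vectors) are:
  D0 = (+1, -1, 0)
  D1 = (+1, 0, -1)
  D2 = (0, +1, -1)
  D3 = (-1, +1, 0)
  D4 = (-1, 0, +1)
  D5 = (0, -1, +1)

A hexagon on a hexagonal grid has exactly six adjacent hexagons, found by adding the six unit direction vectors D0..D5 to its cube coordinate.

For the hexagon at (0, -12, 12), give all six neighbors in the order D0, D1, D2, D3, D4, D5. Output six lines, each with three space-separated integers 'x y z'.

Answer: 1 -13 12
1 -12 11
0 -11 11
-1 -11 12
-1 -12 13
0 -13 13

Derivation:
Center: (0, -12, 12). Add each direction:
  D0: (0, -12, 12) + (1, -1, 0) = (1, -13, 12)
  D1: (0, -12, 12) + (1, 0, -1) = (1, -12, 11)
  D2: (0, -12, 12) + (0, 1, -1) = (0, -11, 11)
  D3: (0, -12, 12) + (-1, 1, 0) = (-1, -11, 12)
  D4: (0, -12, 12) + (-1, 0, 1) = (-1, -12, 13)
  D5: (0, -12, 12) + (0, -1, 1) = (0, -13, 13)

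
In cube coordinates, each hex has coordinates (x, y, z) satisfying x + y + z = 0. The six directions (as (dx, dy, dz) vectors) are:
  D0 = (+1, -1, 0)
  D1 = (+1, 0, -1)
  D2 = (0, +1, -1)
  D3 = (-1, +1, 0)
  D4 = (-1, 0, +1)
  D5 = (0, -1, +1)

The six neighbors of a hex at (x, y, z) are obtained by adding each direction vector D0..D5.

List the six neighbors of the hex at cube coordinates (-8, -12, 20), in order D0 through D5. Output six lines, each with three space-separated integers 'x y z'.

Answer: -7 -13 20
-7 -12 19
-8 -11 19
-9 -11 20
-9 -12 21
-8 -13 21

Derivation:
Center: (-8, -12, 20). Add each direction:
  D0: (-8, -12, 20) + (1, -1, 0) = (-7, -13, 20)
  D1: (-8, -12, 20) + (1, 0, -1) = (-7, -12, 19)
  D2: (-8, -12, 20) + (0, 1, -1) = (-8, -11, 19)
  D3: (-8, -12, 20) + (-1, 1, 0) = (-9, -11, 20)
  D4: (-8, -12, 20) + (-1, 0, 1) = (-9, -12, 21)
  D5: (-8, -12, 20) + (0, -1, 1) = (-8, -13, 21)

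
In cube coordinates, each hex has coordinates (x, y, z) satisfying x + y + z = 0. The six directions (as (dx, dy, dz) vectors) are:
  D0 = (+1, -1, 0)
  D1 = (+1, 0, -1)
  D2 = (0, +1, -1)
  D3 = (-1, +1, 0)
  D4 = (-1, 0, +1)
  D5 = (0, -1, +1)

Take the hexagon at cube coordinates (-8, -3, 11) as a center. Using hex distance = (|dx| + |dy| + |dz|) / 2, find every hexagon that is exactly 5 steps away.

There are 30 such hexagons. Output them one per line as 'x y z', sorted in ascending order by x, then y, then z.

Walk ring at distance 5 from (-8, -3, 11):
Start at center + D4*5 = (-13, -3, 16)
  hex 0: (-13, -3, 16)
  hex 1: (-12, -4, 16)
  hex 2: (-11, -5, 16)
  hex 3: (-10, -6, 16)
  hex 4: (-9, -7, 16)
  hex 5: (-8, -8, 16)
  hex 6: (-7, -8, 15)
  hex 7: (-6, -8, 14)
  hex 8: (-5, -8, 13)
  hex 9: (-4, -8, 12)
  hex 10: (-3, -8, 11)
  hex 11: (-3, -7, 10)
  hex 12: (-3, -6, 9)
  hex 13: (-3, -5, 8)
  hex 14: (-3, -4, 7)
  hex 15: (-3, -3, 6)
  hex 16: (-4, -2, 6)
  hex 17: (-5, -1, 6)
  hex 18: (-6, 0, 6)
  hex 19: (-7, 1, 6)
  hex 20: (-8, 2, 6)
  hex 21: (-9, 2, 7)
  hex 22: (-10, 2, 8)
  hex 23: (-11, 2, 9)
  hex 24: (-12, 2, 10)
  hex 25: (-13, 2, 11)
  hex 26: (-13, 1, 12)
  hex 27: (-13, 0, 13)
  hex 28: (-13, -1, 14)
  hex 29: (-13, -2, 15)
Sorted: 30 hexes.

Answer: -13 -3 16
-13 -2 15
-13 -1 14
-13 0 13
-13 1 12
-13 2 11
-12 -4 16
-12 2 10
-11 -5 16
-11 2 9
-10 -6 16
-10 2 8
-9 -7 16
-9 2 7
-8 -8 16
-8 2 6
-7 -8 15
-7 1 6
-6 -8 14
-6 0 6
-5 -8 13
-5 -1 6
-4 -8 12
-4 -2 6
-3 -8 11
-3 -7 10
-3 -6 9
-3 -5 8
-3 -4 7
-3 -3 6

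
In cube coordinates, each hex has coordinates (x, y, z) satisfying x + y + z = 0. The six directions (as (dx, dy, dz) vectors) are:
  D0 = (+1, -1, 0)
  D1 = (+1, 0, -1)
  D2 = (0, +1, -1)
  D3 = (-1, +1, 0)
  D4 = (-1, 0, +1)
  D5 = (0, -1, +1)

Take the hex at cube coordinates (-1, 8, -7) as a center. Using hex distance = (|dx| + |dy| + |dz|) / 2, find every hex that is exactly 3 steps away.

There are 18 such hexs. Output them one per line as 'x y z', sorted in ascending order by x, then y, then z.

Answer: -4 8 -4
-4 9 -5
-4 10 -6
-4 11 -7
-3 7 -4
-3 11 -8
-2 6 -4
-2 11 -9
-1 5 -4
-1 11 -10
0 5 -5
0 10 -10
1 5 -6
1 9 -10
2 5 -7
2 6 -8
2 7 -9
2 8 -10

Derivation:
Walk ring at distance 3 from (-1, 8, -7):
Start at center + D4*3 = (-4, 8, -4)
  hex 0: (-4, 8, -4)
  hex 1: (-3, 7, -4)
  hex 2: (-2, 6, -4)
  hex 3: (-1, 5, -4)
  hex 4: (0, 5, -5)
  hex 5: (1, 5, -6)
  hex 6: (2, 5, -7)
  hex 7: (2, 6, -8)
  hex 8: (2, 7, -9)
  hex 9: (2, 8, -10)
  hex 10: (1, 9, -10)
  hex 11: (0, 10, -10)
  hex 12: (-1, 11, -10)
  hex 13: (-2, 11, -9)
  hex 14: (-3, 11, -8)
  hex 15: (-4, 11, -7)
  hex 16: (-4, 10, -6)
  hex 17: (-4, 9, -5)
Sorted: 18 hexes.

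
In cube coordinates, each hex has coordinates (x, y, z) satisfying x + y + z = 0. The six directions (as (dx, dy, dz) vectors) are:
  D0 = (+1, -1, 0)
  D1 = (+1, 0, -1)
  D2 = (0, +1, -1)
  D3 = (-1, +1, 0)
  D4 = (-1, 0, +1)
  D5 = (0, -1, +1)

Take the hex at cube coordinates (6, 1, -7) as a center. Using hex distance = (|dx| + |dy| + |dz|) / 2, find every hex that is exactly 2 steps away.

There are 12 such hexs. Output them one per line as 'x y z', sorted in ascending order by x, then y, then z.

Answer: 4 1 -5
4 2 -6
4 3 -7
5 0 -5
5 3 -8
6 -1 -5
6 3 -9
7 -1 -6
7 2 -9
8 -1 -7
8 0 -8
8 1 -9

Derivation:
Walk ring at distance 2 from (6, 1, -7):
Start at center + D4*2 = (4, 1, -5)
  hex 0: (4, 1, -5)
  hex 1: (5, 0, -5)
  hex 2: (6, -1, -5)
  hex 3: (7, -1, -6)
  hex 4: (8, -1, -7)
  hex 5: (8, 0, -8)
  hex 6: (8, 1, -9)
  hex 7: (7, 2, -9)
  hex 8: (6, 3, -9)
  hex 9: (5, 3, -8)
  hex 10: (4, 3, -7)
  hex 11: (4, 2, -6)
Sorted: 12 hexes.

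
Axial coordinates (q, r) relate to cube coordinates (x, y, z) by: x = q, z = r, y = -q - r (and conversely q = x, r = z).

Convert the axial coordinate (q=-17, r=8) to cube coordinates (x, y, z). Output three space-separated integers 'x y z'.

x = q = -17
z = r = 8
y = -x - z = -(-17) - (8) = 9

Answer: -17 9 8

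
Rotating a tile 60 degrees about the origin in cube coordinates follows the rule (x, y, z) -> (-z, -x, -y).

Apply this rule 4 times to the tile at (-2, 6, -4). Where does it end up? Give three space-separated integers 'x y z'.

Start: (-2, 6, -4)
Step 1: (-2, 6, -4) -> (-(-4), -(-2), -(6)) = (4, 2, -6)
Step 2: (4, 2, -6) -> (-(-6), -(4), -(2)) = (6, -4, -2)
Step 3: (6, -4, -2) -> (-(-2), -(6), -(-4)) = (2, -6, 4)
Step 4: (2, -6, 4) -> (-(4), -(2), -(-6)) = (-4, -2, 6)

Answer: -4 -2 6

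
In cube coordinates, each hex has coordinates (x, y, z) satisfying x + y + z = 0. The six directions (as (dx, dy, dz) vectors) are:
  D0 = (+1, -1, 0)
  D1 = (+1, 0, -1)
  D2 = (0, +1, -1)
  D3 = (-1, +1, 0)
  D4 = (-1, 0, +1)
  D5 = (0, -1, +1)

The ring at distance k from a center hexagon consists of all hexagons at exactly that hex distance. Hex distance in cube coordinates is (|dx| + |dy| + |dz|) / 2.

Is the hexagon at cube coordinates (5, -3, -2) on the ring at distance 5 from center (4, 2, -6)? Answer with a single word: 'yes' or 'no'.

Answer: yes

Derivation:
|px - cx| = |5 - 4| = 1
|py - cy| = |-3 - 2| = 5
|pz - cz| = |-2 - (-6)| = 4
distance = (1+5+4)/2 = 10/2 = 5
radius = 5; distance == radius -> yes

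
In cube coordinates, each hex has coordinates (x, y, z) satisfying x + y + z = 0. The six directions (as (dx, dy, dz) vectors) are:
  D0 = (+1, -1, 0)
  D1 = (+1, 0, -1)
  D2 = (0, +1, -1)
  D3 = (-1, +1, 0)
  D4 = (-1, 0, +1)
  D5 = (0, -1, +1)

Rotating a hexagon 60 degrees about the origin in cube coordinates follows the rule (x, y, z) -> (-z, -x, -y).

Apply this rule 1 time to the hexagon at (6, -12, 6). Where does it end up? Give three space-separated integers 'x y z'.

Start: (6, -12, 6)
Step 1: (6, -12, 6) -> (-(6), -(6), -(-12)) = (-6, -6, 12)

Answer: -6 -6 12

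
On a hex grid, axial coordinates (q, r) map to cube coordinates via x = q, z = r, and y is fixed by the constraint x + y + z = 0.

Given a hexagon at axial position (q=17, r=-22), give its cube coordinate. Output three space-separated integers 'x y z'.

x = q = 17
z = r = -22
y = -x - z = -(17) - (-22) = 5

Answer: 17 5 -22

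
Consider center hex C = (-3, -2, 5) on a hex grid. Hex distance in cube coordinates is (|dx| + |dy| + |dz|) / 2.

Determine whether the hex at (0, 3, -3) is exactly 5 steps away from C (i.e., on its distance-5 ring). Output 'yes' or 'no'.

Answer: no

Derivation:
|px - cx| = |0 - (-3)| = 3
|py - cy| = |3 - (-2)| = 5
|pz - cz| = |-3 - 5| = 8
distance = (3+5+8)/2 = 16/2 = 8
radius = 5; distance != radius -> no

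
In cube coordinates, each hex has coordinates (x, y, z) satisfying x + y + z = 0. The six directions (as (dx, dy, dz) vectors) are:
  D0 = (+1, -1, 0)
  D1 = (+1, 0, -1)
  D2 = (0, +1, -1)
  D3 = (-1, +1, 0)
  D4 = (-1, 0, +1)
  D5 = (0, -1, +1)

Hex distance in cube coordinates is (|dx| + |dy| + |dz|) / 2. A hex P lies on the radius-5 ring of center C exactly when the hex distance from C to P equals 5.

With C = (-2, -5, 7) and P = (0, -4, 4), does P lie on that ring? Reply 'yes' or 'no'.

Answer: no

Derivation:
|px - cx| = |0 - (-2)| = 2
|py - cy| = |-4 - (-5)| = 1
|pz - cz| = |4 - 7| = 3
distance = (2+1+3)/2 = 6/2 = 3
radius = 5; distance != radius -> no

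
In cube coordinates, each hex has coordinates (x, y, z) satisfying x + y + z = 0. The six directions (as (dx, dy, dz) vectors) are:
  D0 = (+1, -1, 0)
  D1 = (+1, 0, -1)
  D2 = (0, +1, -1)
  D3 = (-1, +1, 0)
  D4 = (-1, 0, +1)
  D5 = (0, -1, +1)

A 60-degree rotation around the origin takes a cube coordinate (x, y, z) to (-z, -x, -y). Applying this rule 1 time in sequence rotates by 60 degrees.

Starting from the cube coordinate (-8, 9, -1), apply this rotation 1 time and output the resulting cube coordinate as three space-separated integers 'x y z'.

Answer: 1 8 -9

Derivation:
Start: (-8, 9, -1)
Step 1: (-8, 9, -1) -> (-(-1), -(-8), -(9)) = (1, 8, -9)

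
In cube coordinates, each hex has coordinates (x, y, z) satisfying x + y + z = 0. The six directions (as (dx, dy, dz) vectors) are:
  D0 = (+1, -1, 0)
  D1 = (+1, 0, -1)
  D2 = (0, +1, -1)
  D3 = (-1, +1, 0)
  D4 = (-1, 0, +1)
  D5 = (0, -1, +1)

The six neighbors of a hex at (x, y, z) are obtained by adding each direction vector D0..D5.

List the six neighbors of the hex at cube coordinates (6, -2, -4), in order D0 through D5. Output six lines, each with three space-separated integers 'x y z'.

Answer: 7 -3 -4
7 -2 -5
6 -1 -5
5 -1 -4
5 -2 -3
6 -3 -3

Derivation:
Center: (6, -2, -4). Add each direction:
  D0: (6, -2, -4) + (1, -1, 0) = (7, -3, -4)
  D1: (6, -2, -4) + (1, 0, -1) = (7, -2, -5)
  D2: (6, -2, -4) + (0, 1, -1) = (6, -1, -5)
  D3: (6, -2, -4) + (-1, 1, 0) = (5, -1, -4)
  D4: (6, -2, -4) + (-1, 0, 1) = (5, -2, -3)
  D5: (6, -2, -4) + (0, -1, 1) = (6, -3, -3)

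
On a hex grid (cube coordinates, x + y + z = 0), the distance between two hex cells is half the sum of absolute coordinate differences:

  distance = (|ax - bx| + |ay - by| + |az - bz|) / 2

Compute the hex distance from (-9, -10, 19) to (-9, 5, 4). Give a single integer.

Answer: 15

Derivation:
|ax - bx| = |-9 - (-9)| = 0
|ay - by| = |-10 - 5| = 15
|az - bz| = |19 - 4| = 15
distance = (0 + 15 + 15) / 2 = 30 / 2 = 15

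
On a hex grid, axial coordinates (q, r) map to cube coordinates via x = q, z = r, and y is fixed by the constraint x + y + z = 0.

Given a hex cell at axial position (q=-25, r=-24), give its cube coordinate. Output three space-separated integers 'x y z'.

x = q = -25
z = r = -24
y = -x - z = -(-25) - (-24) = 49

Answer: -25 49 -24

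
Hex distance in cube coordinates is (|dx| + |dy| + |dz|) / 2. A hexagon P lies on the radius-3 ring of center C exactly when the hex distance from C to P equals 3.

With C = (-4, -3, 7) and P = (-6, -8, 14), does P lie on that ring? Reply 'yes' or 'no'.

|px - cx| = |-6 - (-4)| = 2
|py - cy| = |-8 - (-3)| = 5
|pz - cz| = |14 - 7| = 7
distance = (2+5+7)/2 = 14/2 = 7
radius = 3; distance != radius -> no

Answer: no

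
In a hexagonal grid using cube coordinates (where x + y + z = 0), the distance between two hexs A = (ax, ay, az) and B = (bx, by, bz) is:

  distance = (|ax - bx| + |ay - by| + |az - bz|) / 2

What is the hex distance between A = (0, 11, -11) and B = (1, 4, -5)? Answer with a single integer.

Answer: 7

Derivation:
|ax - bx| = |0 - 1| = 1
|ay - by| = |11 - 4| = 7
|az - bz| = |-11 - (-5)| = 6
distance = (1 + 7 + 6) / 2 = 14 / 2 = 7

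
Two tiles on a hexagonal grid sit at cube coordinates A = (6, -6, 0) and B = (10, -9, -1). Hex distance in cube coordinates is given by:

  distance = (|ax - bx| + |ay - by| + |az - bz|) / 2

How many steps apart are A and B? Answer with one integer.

Answer: 4

Derivation:
|ax - bx| = |6 - 10| = 4
|ay - by| = |-6 - (-9)| = 3
|az - bz| = |0 - (-1)| = 1
distance = (4 + 3 + 1) / 2 = 8 / 2 = 4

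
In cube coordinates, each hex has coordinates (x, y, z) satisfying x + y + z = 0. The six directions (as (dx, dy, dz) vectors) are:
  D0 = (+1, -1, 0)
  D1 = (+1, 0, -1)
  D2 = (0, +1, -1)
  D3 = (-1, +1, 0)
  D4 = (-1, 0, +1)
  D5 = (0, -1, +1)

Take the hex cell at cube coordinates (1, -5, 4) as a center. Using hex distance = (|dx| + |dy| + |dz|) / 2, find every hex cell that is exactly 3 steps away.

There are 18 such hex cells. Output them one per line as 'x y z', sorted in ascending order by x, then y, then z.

Answer: -2 -5 7
-2 -4 6
-2 -3 5
-2 -2 4
-1 -6 7
-1 -2 3
0 -7 7
0 -2 2
1 -8 7
1 -2 1
2 -8 6
2 -3 1
3 -8 5
3 -4 1
4 -8 4
4 -7 3
4 -6 2
4 -5 1

Derivation:
Walk ring at distance 3 from (1, -5, 4):
Start at center + D4*3 = (-2, -5, 7)
  hex 0: (-2, -5, 7)
  hex 1: (-1, -6, 7)
  hex 2: (0, -7, 7)
  hex 3: (1, -8, 7)
  hex 4: (2, -8, 6)
  hex 5: (3, -8, 5)
  hex 6: (4, -8, 4)
  hex 7: (4, -7, 3)
  hex 8: (4, -6, 2)
  hex 9: (4, -5, 1)
  hex 10: (3, -4, 1)
  hex 11: (2, -3, 1)
  hex 12: (1, -2, 1)
  hex 13: (0, -2, 2)
  hex 14: (-1, -2, 3)
  hex 15: (-2, -2, 4)
  hex 16: (-2, -3, 5)
  hex 17: (-2, -4, 6)
Sorted: 18 hexes.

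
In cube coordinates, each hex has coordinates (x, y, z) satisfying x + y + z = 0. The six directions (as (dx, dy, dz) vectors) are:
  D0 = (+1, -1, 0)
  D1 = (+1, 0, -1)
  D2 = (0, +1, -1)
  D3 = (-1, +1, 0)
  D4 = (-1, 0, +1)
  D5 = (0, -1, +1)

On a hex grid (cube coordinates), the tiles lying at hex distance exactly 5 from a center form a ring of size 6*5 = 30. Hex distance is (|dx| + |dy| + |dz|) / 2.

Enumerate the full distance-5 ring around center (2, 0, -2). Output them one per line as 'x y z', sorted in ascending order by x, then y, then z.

Walk ring at distance 5 from (2, 0, -2):
Start at center + D4*5 = (-3, 0, 3)
  hex 0: (-3, 0, 3)
  hex 1: (-2, -1, 3)
  hex 2: (-1, -2, 3)
  hex 3: (0, -3, 3)
  hex 4: (1, -4, 3)
  hex 5: (2, -5, 3)
  hex 6: (3, -5, 2)
  hex 7: (4, -5, 1)
  hex 8: (5, -5, 0)
  hex 9: (6, -5, -1)
  hex 10: (7, -5, -2)
  hex 11: (7, -4, -3)
  hex 12: (7, -3, -4)
  hex 13: (7, -2, -5)
  hex 14: (7, -1, -6)
  hex 15: (7, 0, -7)
  hex 16: (6, 1, -7)
  hex 17: (5, 2, -7)
  hex 18: (4, 3, -7)
  hex 19: (3, 4, -7)
  hex 20: (2, 5, -7)
  hex 21: (1, 5, -6)
  hex 22: (0, 5, -5)
  hex 23: (-1, 5, -4)
  hex 24: (-2, 5, -3)
  hex 25: (-3, 5, -2)
  hex 26: (-3, 4, -1)
  hex 27: (-3, 3, 0)
  hex 28: (-3, 2, 1)
  hex 29: (-3, 1, 2)
Sorted: 30 hexes.

Answer: -3 0 3
-3 1 2
-3 2 1
-3 3 0
-3 4 -1
-3 5 -2
-2 -1 3
-2 5 -3
-1 -2 3
-1 5 -4
0 -3 3
0 5 -5
1 -4 3
1 5 -6
2 -5 3
2 5 -7
3 -5 2
3 4 -7
4 -5 1
4 3 -7
5 -5 0
5 2 -7
6 -5 -1
6 1 -7
7 -5 -2
7 -4 -3
7 -3 -4
7 -2 -5
7 -1 -6
7 0 -7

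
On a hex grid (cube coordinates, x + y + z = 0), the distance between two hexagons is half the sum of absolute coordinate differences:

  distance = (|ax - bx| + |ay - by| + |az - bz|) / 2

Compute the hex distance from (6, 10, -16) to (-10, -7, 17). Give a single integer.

Answer: 33

Derivation:
|ax - bx| = |6 - (-10)| = 16
|ay - by| = |10 - (-7)| = 17
|az - bz| = |-16 - 17| = 33
distance = (16 + 17 + 33) / 2 = 66 / 2 = 33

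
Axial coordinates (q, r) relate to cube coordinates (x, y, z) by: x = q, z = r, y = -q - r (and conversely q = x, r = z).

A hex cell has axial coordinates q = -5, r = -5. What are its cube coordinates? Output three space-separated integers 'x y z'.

x = q = -5
z = r = -5
y = -x - z = -(-5) - (-5) = 10

Answer: -5 10 -5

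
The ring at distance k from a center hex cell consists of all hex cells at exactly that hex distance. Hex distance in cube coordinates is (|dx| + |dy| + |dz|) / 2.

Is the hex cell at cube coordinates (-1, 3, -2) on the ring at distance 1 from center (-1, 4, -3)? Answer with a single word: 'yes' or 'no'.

|px - cx| = |-1 - (-1)| = 0
|py - cy| = |3 - 4| = 1
|pz - cz| = |-2 - (-3)| = 1
distance = (0+1+1)/2 = 2/2 = 1
radius = 1; distance == radius -> yes

Answer: yes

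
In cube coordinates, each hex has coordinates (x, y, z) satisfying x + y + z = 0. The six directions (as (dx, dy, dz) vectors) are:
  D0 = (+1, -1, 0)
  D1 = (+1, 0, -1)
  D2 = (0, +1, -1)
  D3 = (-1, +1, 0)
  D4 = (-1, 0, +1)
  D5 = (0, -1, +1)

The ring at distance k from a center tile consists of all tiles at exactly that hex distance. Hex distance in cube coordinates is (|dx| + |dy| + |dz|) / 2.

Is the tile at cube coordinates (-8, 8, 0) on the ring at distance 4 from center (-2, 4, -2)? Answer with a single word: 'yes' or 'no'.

|px - cx| = |-8 - (-2)| = 6
|py - cy| = |8 - 4| = 4
|pz - cz| = |0 - (-2)| = 2
distance = (6+4+2)/2 = 12/2 = 6
radius = 4; distance != radius -> no

Answer: no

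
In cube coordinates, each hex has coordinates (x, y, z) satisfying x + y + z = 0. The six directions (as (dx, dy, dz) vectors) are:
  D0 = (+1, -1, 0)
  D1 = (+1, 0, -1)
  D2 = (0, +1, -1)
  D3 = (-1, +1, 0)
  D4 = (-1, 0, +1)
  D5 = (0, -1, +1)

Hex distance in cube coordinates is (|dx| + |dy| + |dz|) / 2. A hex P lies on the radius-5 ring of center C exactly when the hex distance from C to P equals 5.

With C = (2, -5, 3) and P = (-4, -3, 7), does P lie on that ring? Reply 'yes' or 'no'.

Answer: no

Derivation:
|px - cx| = |-4 - 2| = 6
|py - cy| = |-3 - (-5)| = 2
|pz - cz| = |7 - 3| = 4
distance = (6+2+4)/2 = 12/2 = 6
radius = 5; distance != radius -> no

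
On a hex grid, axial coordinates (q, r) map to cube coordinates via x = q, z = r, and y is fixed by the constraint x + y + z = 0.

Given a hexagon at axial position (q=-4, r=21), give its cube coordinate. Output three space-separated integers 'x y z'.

x = q = -4
z = r = 21
y = -x - z = -(-4) - (21) = -17

Answer: -4 -17 21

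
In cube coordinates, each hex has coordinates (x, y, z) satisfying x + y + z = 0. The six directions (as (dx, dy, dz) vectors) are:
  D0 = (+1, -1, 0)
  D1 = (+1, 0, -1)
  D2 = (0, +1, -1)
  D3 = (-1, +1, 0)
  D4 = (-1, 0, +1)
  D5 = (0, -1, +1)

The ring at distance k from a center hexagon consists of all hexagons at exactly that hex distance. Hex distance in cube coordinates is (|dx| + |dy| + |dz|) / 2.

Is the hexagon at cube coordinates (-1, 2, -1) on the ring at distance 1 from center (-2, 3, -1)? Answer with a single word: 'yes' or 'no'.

Answer: yes

Derivation:
|px - cx| = |-1 - (-2)| = 1
|py - cy| = |2 - 3| = 1
|pz - cz| = |-1 - (-1)| = 0
distance = (1+1+0)/2 = 2/2 = 1
radius = 1; distance == radius -> yes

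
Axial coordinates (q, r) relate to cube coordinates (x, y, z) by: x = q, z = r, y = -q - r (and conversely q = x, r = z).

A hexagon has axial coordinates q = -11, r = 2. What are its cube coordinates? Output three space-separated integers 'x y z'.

x = q = -11
z = r = 2
y = -x - z = -(-11) - (2) = 9

Answer: -11 9 2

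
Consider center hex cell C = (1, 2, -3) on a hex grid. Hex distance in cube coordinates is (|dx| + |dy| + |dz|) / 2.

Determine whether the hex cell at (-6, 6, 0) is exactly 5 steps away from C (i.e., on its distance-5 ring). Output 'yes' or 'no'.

|px - cx| = |-6 - 1| = 7
|py - cy| = |6 - 2| = 4
|pz - cz| = |0 - (-3)| = 3
distance = (7+4+3)/2 = 14/2 = 7
radius = 5; distance != radius -> no

Answer: no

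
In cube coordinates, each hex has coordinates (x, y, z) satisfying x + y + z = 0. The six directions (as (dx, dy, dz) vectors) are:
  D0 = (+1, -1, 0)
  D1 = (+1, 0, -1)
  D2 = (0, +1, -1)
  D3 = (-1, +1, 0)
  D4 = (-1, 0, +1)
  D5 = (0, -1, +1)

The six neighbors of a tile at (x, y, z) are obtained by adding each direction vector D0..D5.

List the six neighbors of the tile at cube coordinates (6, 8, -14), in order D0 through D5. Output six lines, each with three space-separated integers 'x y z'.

Center: (6, 8, -14). Add each direction:
  D0: (6, 8, -14) + (1, -1, 0) = (7, 7, -14)
  D1: (6, 8, -14) + (1, 0, -1) = (7, 8, -15)
  D2: (6, 8, -14) + (0, 1, -1) = (6, 9, -15)
  D3: (6, 8, -14) + (-1, 1, 0) = (5, 9, -14)
  D4: (6, 8, -14) + (-1, 0, 1) = (5, 8, -13)
  D5: (6, 8, -14) + (0, -1, 1) = (6, 7, -13)

Answer: 7 7 -14
7 8 -15
6 9 -15
5 9 -14
5 8 -13
6 7 -13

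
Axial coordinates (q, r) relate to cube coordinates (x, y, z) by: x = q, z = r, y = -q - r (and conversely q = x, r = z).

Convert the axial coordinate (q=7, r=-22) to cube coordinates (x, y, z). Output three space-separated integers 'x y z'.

x = q = 7
z = r = -22
y = -x - z = -(7) - (-22) = 15

Answer: 7 15 -22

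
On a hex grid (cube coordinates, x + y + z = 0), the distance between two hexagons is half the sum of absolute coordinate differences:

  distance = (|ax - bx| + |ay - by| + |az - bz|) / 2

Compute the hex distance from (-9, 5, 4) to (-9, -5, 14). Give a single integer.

|ax - bx| = |-9 - (-9)| = 0
|ay - by| = |5 - (-5)| = 10
|az - bz| = |4 - 14| = 10
distance = (0 + 10 + 10) / 2 = 20 / 2 = 10

Answer: 10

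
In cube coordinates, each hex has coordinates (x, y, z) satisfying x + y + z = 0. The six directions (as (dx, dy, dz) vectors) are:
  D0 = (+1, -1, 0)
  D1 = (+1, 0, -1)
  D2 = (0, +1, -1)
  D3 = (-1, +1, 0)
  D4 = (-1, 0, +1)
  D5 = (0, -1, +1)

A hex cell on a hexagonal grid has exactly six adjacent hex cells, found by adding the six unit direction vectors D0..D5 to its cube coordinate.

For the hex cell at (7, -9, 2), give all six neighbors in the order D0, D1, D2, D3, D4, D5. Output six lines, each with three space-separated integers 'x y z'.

Center: (7, -9, 2). Add each direction:
  D0: (7, -9, 2) + (1, -1, 0) = (8, -10, 2)
  D1: (7, -9, 2) + (1, 0, -1) = (8, -9, 1)
  D2: (7, -9, 2) + (0, 1, -1) = (7, -8, 1)
  D3: (7, -9, 2) + (-1, 1, 0) = (6, -8, 2)
  D4: (7, -9, 2) + (-1, 0, 1) = (6, -9, 3)
  D5: (7, -9, 2) + (0, -1, 1) = (7, -10, 3)

Answer: 8 -10 2
8 -9 1
7 -8 1
6 -8 2
6 -9 3
7 -10 3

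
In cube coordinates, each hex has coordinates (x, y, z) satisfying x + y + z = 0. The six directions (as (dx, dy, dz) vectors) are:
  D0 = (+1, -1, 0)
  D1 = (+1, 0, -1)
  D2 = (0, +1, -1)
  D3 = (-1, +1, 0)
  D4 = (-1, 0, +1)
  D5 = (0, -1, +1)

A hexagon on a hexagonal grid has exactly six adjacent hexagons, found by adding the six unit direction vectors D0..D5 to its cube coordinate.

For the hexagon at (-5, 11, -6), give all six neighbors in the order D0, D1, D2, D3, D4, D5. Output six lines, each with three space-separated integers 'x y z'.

Center: (-5, 11, -6). Add each direction:
  D0: (-5, 11, -6) + (1, -1, 0) = (-4, 10, -6)
  D1: (-5, 11, -6) + (1, 0, -1) = (-4, 11, -7)
  D2: (-5, 11, -6) + (0, 1, -1) = (-5, 12, -7)
  D3: (-5, 11, -6) + (-1, 1, 0) = (-6, 12, -6)
  D4: (-5, 11, -6) + (-1, 0, 1) = (-6, 11, -5)
  D5: (-5, 11, -6) + (0, -1, 1) = (-5, 10, -5)

Answer: -4 10 -6
-4 11 -7
-5 12 -7
-6 12 -6
-6 11 -5
-5 10 -5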